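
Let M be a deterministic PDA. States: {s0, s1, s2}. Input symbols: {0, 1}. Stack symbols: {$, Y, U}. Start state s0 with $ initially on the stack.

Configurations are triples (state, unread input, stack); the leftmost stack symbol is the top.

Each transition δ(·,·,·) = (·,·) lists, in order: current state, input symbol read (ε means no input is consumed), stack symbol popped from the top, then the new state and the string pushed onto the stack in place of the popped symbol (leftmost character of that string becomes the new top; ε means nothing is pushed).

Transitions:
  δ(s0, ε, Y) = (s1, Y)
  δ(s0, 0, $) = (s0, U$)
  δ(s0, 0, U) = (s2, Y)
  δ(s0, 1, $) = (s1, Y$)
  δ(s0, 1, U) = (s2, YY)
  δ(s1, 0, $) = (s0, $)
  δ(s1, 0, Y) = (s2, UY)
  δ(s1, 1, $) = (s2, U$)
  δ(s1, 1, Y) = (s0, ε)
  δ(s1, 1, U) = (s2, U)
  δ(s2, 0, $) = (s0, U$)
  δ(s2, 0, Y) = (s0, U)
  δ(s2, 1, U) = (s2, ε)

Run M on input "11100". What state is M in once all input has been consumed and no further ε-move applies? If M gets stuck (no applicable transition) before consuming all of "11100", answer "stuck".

(s0, 11100, $) ⊢ (s1, 1100, Y$) ⊢ (s0, 100, $) ⊢ (s1, 00, Y$) ⊢ (s2, 0, UY$)
No transition for (s2, 0, top U); M blocks with input 0 remaining.

stuck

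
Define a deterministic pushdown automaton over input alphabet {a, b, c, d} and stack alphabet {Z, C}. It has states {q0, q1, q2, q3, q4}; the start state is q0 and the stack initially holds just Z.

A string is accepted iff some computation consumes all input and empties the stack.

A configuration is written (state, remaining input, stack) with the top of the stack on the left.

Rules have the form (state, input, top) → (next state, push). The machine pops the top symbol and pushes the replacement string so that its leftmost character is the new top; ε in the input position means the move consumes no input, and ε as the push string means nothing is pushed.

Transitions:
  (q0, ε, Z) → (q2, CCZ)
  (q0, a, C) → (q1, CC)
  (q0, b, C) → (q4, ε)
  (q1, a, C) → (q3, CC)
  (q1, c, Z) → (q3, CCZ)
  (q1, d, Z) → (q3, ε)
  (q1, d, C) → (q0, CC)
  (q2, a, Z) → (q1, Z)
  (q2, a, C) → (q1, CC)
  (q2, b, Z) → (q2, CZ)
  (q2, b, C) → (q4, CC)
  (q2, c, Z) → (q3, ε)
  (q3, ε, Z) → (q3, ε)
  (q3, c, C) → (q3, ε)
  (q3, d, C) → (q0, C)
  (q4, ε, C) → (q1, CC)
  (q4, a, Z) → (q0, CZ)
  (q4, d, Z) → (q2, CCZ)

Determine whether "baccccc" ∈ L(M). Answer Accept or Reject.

Accept

(q0, baccccc, Z)
  ε-move, top Z: go to q2, push CCZ → (q2, baccccc, CCZ)
  read b, top C: go to q4, push CC → (q4, accccc, CCCZ)
  ε-move, top C: go to q1, push CC → (q1, accccc, CCCCZ)
  read a, top C: go to q3, push CC → (q3, ccccc, CCCCCZ)
  read c, top C: go to q3, push ε → (q3, cccc, CCCCZ)
  read c, top C: go to q3, push ε → (q3, ccc, CCCZ)
  read c, top C: go to q3, push ε → (q3, cc, CCZ)
  read c, top C: go to q3, push ε → (q3, c, CZ)
  read c, top C: go to q3, push ε → (q3, ε, Z)
  ε-move, top Z: go to q3, push ε → (q3, ε, ε)
All input consumed and the stack is empty.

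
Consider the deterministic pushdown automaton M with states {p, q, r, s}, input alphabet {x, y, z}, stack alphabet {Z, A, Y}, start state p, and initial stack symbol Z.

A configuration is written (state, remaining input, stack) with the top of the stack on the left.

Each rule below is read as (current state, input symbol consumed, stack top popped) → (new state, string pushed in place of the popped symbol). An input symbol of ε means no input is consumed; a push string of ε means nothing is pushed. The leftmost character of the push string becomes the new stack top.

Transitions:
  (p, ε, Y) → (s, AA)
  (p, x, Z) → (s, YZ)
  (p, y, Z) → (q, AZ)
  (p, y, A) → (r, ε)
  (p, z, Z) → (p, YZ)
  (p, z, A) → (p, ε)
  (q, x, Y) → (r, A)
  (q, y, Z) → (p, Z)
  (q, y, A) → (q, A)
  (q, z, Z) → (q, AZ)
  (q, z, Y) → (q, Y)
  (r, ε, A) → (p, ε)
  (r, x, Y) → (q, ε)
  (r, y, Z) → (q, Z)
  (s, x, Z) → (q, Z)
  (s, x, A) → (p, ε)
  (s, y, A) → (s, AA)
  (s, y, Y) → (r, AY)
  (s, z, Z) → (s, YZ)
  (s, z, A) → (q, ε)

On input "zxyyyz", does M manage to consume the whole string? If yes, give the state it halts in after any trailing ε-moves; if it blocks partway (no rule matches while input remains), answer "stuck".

s

(p, zxyyyz, Z)
  read z, top Z: go to p, push YZ → (p, xyyyz, YZ)
  ε-move, top Y: go to s, push AA → (s, xyyyz, AAZ)
  read x, top A: go to p, push ε → (p, yyyz, AZ)
  read y, top A: go to r, push ε → (r, yyz, Z)
  read y, top Z: go to q, push Z → (q, yz, Z)
  read y, top Z: go to p, push Z → (p, z, Z)
  read z, top Z: go to p, push YZ → (p, ε, YZ)
  ε-move, top Y: go to s, push AA → (s, ε, AAZ)
All input consumed; M is in state s.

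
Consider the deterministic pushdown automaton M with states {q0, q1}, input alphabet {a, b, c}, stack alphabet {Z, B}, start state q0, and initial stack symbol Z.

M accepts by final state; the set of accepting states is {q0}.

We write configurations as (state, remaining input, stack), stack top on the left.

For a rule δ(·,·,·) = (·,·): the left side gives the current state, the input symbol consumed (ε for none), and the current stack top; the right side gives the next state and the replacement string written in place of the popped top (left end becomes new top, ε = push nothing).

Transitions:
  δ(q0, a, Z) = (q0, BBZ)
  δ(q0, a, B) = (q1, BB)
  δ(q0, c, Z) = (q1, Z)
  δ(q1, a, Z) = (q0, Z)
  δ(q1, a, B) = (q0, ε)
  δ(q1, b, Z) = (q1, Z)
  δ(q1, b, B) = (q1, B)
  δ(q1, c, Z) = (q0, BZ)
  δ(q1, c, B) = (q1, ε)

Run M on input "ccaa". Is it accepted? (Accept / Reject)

(q0, ccaa, Z)
  read c, top Z: go to q1, push Z → (q1, caa, Z)
  read c, top Z: go to q0, push BZ → (q0, aa, BZ)
  read a, top B: go to q1, push BB → (q1, a, BBZ)
  read a, top B: go to q0, push ε → (q0, ε, BZ)
All input consumed; state q0 ∈ F.

Accept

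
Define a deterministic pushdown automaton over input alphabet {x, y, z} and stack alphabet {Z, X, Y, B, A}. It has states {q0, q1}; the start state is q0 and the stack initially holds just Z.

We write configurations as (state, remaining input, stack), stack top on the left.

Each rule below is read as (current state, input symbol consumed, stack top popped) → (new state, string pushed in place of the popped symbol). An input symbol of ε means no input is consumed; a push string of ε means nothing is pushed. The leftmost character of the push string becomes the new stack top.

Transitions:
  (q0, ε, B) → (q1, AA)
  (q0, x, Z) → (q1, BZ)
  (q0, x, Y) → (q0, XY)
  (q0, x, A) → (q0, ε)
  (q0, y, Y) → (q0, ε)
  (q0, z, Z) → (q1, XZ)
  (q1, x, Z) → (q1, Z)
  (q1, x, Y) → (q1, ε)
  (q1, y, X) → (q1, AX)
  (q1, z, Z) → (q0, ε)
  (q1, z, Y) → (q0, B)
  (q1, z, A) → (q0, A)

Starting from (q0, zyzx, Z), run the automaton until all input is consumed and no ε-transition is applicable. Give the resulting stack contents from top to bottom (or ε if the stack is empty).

XZ

(q0, zyzx, Z) ⊢ (q1, yzx, XZ) ⊢ (q1, zx, AXZ) ⊢ (q0, x, AXZ) ⊢ (q0, ε, XZ)
All input consumed in state q0 with stack XZ.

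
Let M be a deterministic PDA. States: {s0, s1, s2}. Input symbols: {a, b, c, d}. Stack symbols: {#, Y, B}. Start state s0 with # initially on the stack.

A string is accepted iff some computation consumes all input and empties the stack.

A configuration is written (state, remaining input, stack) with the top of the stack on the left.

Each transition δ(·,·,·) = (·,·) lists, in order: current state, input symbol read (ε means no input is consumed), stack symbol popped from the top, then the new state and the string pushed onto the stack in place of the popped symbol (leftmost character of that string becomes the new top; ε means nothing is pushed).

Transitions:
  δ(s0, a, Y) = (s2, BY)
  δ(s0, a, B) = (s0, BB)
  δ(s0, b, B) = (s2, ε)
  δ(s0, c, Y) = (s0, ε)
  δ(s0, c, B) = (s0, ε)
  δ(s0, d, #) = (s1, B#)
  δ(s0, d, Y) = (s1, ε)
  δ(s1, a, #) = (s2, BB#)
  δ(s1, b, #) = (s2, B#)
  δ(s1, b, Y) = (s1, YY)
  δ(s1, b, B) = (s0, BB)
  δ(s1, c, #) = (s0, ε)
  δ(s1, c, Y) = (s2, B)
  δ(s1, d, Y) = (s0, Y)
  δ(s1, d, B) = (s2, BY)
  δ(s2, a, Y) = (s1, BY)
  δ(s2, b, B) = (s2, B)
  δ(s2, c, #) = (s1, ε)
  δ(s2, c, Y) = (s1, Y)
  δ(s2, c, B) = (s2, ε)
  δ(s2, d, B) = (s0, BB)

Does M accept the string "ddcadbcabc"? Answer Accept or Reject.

(s0, ddcadbcabc, #)
  read d, top #: go to s1, push B# → (s1, dcadbcabc, B#)
  read d, top B: go to s2, push BY → (s2, cadbcabc, BY#)
  read c, top B: go to s2, push ε → (s2, adbcabc, Y#)
  read a, top Y: go to s1, push BY → (s1, dbcabc, BY#)
  read d, top B: go to s2, push BY → (s2, bcabc, BYY#)
  read b, top B: go to s2, push B → (s2, cabc, BYY#)
  read c, top B: go to s2, push ε → (s2, abc, YY#)
  read a, top Y: go to s1, push BY → (s1, bc, BYY#)
  read b, top B: go to s0, push BB → (s0, c, BBYY#)
  read c, top B: go to s0, push ε → (s0, ε, BYY#)
All input consumed; stack is BYY#, not empty, and no further ε-move applies.

Reject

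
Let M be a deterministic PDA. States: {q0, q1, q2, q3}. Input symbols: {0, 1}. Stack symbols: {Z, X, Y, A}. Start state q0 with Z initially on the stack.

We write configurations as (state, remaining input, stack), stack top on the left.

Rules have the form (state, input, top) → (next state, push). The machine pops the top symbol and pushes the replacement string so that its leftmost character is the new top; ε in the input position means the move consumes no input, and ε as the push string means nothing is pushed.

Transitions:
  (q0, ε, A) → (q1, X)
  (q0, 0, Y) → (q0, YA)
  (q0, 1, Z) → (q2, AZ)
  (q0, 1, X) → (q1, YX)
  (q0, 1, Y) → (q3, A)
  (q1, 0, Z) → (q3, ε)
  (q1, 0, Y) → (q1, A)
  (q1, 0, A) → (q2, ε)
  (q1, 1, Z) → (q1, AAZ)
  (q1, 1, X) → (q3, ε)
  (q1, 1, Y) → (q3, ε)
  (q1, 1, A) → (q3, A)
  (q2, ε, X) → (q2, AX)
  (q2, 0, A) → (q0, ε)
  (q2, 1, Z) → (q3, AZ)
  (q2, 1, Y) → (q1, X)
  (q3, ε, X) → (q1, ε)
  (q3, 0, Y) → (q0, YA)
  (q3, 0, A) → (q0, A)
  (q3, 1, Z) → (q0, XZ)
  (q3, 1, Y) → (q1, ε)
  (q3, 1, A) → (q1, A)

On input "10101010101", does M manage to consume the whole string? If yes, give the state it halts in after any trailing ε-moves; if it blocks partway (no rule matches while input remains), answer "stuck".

q2

(q0, 10101010101, Z)
  read 1, top Z: go to q2, push AZ → (q2, 0101010101, AZ)
  read 0, top A: go to q0, push ε → (q0, 101010101, Z)
  read 1, top Z: go to q2, push AZ → (q2, 01010101, AZ)
  read 0, top A: go to q0, push ε → (q0, 1010101, Z)
  read 1, top Z: go to q2, push AZ → (q2, 010101, AZ)
  read 0, top A: go to q0, push ε → (q0, 10101, Z)
  read 1, top Z: go to q2, push AZ → (q2, 0101, AZ)
  read 0, top A: go to q0, push ε → (q0, 101, Z)
  read 1, top Z: go to q2, push AZ → (q2, 01, AZ)
  read 0, top A: go to q0, push ε → (q0, 1, Z)
  read 1, top Z: go to q2, push AZ → (q2, ε, AZ)
All input consumed; M is in state q2.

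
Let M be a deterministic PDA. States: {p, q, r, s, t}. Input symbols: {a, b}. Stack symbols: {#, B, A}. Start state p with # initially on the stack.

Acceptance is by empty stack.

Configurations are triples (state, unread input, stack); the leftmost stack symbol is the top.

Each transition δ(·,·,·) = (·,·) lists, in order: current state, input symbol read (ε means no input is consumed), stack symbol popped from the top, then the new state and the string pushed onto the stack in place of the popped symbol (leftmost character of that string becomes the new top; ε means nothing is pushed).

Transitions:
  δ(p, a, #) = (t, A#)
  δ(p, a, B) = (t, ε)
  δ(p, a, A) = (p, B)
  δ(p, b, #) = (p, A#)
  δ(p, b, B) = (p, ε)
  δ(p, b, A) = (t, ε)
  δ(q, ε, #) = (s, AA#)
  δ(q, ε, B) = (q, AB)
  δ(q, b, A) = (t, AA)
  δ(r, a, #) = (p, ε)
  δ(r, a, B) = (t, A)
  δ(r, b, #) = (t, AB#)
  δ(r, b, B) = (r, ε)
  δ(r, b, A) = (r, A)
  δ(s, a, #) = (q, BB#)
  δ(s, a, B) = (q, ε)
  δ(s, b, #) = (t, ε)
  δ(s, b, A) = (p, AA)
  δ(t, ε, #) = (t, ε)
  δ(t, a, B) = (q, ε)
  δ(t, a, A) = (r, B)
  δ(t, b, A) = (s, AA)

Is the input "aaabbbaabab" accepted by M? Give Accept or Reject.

Reject

(p, aaabbbaabab, #)
  read a, top #: go to t, push A# → (t, aabbbaabab, A#)
  read a, top A: go to r, push B → (r, abbbaabab, B#)
  read a, top B: go to t, push A → (t, bbbaabab, A#)
  read b, top A: go to s, push AA → (s, bbaabab, AA#)
  read b, top A: go to p, push AA → (p, baabab, AAA#)
  read b, top A: go to t, push ε → (t, aabab, AA#)
  read a, top A: go to r, push B → (r, abab, BA#)
  read a, top B: go to t, push A → (t, bab, AA#)
  read b, top A: go to s, push AA → (s, ab, AAA#)
No transition applies at (s, ab, AAA#); input not fully consumed.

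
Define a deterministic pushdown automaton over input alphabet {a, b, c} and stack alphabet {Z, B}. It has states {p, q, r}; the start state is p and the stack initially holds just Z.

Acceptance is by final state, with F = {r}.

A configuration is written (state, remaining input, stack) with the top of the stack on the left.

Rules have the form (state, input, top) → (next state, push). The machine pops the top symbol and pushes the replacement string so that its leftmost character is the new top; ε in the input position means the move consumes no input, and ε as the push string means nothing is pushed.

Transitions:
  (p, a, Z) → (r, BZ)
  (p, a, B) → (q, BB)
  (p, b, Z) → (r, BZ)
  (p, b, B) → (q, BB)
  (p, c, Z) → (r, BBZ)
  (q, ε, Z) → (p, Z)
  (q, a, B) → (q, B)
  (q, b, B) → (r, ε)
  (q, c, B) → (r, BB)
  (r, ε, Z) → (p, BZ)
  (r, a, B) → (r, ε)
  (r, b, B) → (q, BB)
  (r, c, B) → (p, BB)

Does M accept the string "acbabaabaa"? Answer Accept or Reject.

(p, acbabaabaa, Z)
  read a, top Z: go to r, push BZ → (r, cbabaabaa, BZ)
  read c, top B: go to p, push BB → (p, babaabaa, BBZ)
  read b, top B: go to q, push BB → (q, abaabaa, BBBZ)
  read a, top B: go to q, push B → (q, baabaa, BBBZ)
  read b, top B: go to r, push ε → (r, aabaa, BBZ)
  read a, top B: go to r, push ε → (r, abaa, BZ)
  read a, top B: go to r, push ε → (r, baa, Z)
  ε-move, top Z: go to p, push BZ → (p, baa, BZ)
  read b, top B: go to q, push BB → (q, aa, BBZ)
  read a, top B: go to q, push B → (q, a, BBZ)
  read a, top B: go to q, push B → (q, ε, BBZ)
All input consumed; state q ∉ F and no further ε-move applies.

Reject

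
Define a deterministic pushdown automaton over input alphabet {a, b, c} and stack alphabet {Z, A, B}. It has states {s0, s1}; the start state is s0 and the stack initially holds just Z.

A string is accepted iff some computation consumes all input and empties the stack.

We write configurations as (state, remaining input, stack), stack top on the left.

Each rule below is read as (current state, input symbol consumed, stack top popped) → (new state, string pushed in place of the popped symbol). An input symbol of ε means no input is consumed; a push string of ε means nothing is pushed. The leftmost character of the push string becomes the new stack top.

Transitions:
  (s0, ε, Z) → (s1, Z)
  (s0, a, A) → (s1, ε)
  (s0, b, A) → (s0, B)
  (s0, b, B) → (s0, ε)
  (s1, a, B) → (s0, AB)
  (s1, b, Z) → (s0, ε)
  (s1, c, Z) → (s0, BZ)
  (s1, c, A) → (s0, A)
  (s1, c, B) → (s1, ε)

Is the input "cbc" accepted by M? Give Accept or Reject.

(s0, cbc, Z)
  ε-move, top Z: go to s1, push Z → (s1, cbc, Z)
  read c, top Z: go to s0, push BZ → (s0, bc, BZ)
  read b, top B: go to s0, push ε → (s0, c, Z)
  ε-move, top Z: go to s1, push Z → (s1, c, Z)
  read c, top Z: go to s0, push BZ → (s0, ε, BZ)
All input consumed; stack is BZ, not empty, and no further ε-move applies.

Reject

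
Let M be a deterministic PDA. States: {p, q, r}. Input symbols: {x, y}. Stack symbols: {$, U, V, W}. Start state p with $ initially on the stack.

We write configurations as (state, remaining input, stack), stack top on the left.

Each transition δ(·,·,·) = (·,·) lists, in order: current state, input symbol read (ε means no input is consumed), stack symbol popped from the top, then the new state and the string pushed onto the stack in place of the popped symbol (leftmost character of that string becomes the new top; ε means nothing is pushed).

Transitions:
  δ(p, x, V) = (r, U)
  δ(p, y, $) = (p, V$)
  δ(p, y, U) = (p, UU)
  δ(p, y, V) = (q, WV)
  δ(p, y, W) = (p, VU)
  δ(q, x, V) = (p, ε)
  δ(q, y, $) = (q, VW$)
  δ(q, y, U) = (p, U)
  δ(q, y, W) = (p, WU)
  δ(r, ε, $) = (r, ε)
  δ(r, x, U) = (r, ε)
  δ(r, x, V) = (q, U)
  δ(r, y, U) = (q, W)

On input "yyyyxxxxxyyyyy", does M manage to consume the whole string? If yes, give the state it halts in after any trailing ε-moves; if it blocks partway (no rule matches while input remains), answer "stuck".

p

(p, yyyyxxxxxyyyyy, $)
  read y, top $: go to p, push V$ → (p, yyyxxxxxyyyyy, V$)
  read y, top V: go to q, push WV → (q, yyxxxxxyyyyy, WV$)
  read y, top W: go to p, push WU → (p, yxxxxxyyyyy, WUV$)
  read y, top W: go to p, push VU → (p, xxxxxyyyyy, VUUV$)
  read x, top V: go to r, push U → (r, xxxxyyyyy, UUUV$)
  read x, top U: go to r, push ε → (r, xxxyyyyy, UUV$)
  read x, top U: go to r, push ε → (r, xxyyyyy, UV$)
  read x, top U: go to r, push ε → (r, xyyyyy, V$)
  read x, top V: go to q, push U → (q, yyyyy, U$)
  read y, top U: go to p, push U → (p, yyyy, U$)
  read y, top U: go to p, push UU → (p, yyy, UU$)
  read y, top U: go to p, push UU → (p, yy, UUU$)
  read y, top U: go to p, push UU → (p, y, UUUU$)
  read y, top U: go to p, push UU → (p, ε, UUUUU$)
All input consumed; M is in state p.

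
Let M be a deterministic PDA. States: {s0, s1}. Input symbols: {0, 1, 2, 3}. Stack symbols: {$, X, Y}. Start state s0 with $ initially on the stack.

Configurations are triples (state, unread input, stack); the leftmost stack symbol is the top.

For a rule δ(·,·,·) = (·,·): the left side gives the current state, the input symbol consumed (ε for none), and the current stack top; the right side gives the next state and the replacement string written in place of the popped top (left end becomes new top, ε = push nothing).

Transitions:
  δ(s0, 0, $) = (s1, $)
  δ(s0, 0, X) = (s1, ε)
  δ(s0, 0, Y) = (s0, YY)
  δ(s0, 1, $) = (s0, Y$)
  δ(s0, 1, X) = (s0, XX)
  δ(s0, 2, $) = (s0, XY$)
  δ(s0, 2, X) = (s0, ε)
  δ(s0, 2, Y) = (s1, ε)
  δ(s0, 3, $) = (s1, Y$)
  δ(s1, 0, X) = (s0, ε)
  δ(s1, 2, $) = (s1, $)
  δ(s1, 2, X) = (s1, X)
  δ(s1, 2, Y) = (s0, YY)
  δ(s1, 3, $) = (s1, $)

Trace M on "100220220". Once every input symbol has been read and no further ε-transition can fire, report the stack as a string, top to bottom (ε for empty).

YYYYY$

(s0, 100220220, $) ⊢ (s0, 00220220, Y$) ⊢ (s0, 0220220, YY$) ⊢ (s0, 220220, YYY$) ⊢ (s1, 20220, YY$) ⊢ (s0, 0220, YYY$) ⊢ (s0, 220, YYYY$) ⊢ (s1, 20, YYY$) ⊢ (s0, 0, YYYY$) ⊢ (s0, ε, YYYYY$)
All input consumed in state s0 with stack YYYYY$.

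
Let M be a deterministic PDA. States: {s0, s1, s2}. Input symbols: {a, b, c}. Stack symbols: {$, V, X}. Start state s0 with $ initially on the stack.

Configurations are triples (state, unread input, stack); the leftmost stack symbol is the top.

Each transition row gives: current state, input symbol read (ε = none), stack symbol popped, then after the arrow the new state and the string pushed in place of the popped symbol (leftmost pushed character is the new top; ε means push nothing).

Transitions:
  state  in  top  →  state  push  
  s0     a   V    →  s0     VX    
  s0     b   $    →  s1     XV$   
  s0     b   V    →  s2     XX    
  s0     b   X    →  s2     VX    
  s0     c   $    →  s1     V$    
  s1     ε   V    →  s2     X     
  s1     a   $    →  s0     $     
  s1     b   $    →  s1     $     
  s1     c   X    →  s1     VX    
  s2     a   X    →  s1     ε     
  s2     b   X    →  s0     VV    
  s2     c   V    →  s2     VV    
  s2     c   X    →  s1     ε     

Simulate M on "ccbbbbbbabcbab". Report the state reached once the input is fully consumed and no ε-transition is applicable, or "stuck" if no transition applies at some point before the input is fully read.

s2

(s0, ccbbbbbbabcbab, $)
  read c, top $: go to s1, push V$ → (s1, cbbbbbbabcbab, V$)
  ε-move, top V: go to s2, push X → (s2, cbbbbbbabcbab, X$)
  read c, top X: go to s1, push ε → (s1, bbbbbbabcbab, $)
  read b, top $: go to s1, push $ → (s1, bbbbbabcbab, $)
  read b, top $: go to s1, push $ → (s1, bbbbabcbab, $)
  read b, top $: go to s1, push $ → (s1, bbbabcbab, $)
  read b, top $: go to s1, push $ → (s1, bbabcbab, $)
  read b, top $: go to s1, push $ → (s1, babcbab, $)
  read b, top $: go to s1, push $ → (s1, abcbab, $)
  read a, top $: go to s0, push $ → (s0, bcbab, $)
  read b, top $: go to s1, push XV$ → (s1, cbab, XV$)
  read c, top X: go to s1, push VX → (s1, bab, VXV$)
  ε-move, top V: go to s2, push X → (s2, bab, XXV$)
  read b, top X: go to s0, push VV → (s0, ab, VVXV$)
  read a, top V: go to s0, push VX → (s0, b, VXVXV$)
  read b, top V: go to s2, push XX → (s2, ε, XXXVXV$)
All input consumed; M is in state s2.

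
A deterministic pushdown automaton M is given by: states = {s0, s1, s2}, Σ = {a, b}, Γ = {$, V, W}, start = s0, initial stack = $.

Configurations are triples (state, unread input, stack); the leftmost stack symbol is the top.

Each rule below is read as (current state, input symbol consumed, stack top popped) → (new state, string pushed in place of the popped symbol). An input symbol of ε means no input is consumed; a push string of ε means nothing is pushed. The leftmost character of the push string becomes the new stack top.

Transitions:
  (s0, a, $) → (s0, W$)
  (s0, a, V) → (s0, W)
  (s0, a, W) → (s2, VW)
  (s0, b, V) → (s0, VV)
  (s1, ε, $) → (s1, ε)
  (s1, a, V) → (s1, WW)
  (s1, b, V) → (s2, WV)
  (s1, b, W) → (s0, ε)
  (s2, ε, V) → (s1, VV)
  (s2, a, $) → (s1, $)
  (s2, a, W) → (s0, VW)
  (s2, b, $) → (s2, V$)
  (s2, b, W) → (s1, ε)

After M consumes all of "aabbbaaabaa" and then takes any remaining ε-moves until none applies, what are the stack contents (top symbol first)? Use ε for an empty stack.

(s0, aabbbaaabaa, $)
  read a, top $: go to s0, push W$ → (s0, abbbaaabaa, W$)
  read a, top W: go to s2, push VW → (s2, bbbaaabaa, VW$)
  ε-move, top V: go to s1, push VV → (s1, bbbaaabaa, VVW$)
  read b, top V: go to s2, push WV → (s2, bbaaabaa, WVVW$)
  read b, top W: go to s1, push ε → (s1, baaabaa, VVW$)
  read b, top V: go to s2, push WV → (s2, aaabaa, WVVW$)
  read a, top W: go to s0, push VW → (s0, aabaa, VWVVW$)
  read a, top V: go to s0, push W → (s0, abaa, WWVVW$)
  read a, top W: go to s2, push VW → (s2, baa, VWWVVW$)
  ε-move, top V: go to s1, push VV → (s1, baa, VVWWVVW$)
  read b, top V: go to s2, push WV → (s2, aa, WVVWWVVW$)
  read a, top W: go to s0, push VW → (s0, a, VWVVWWVVW$)
  read a, top V: go to s0, push W → (s0, ε, WWVVWWVVW$)
All input consumed in state s0 with stack WWVVWWVVW$.

WWVVWWVVW$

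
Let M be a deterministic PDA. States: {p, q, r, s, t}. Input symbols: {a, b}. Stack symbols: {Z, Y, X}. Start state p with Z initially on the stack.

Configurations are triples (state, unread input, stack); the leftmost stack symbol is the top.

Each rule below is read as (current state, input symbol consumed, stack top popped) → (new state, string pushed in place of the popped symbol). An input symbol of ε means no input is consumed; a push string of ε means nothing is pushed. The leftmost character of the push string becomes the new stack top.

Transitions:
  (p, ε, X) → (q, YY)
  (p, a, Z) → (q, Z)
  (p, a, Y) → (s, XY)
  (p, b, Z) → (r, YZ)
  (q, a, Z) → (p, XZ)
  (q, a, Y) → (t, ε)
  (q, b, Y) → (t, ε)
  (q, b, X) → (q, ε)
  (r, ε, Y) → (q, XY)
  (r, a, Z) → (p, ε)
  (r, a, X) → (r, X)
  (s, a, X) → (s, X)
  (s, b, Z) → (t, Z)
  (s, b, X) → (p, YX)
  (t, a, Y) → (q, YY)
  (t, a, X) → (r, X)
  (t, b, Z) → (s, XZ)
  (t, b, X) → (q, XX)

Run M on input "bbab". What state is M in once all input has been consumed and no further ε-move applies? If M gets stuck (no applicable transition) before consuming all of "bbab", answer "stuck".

(p, bbab, Z) ⊢ (r, bab, YZ) ⊢ (q, bab, XYZ) ⊢ (q, ab, YZ) ⊢ (t, b, Z) ⊢ (s, ε, XZ)
All input consumed; M is in state s.

s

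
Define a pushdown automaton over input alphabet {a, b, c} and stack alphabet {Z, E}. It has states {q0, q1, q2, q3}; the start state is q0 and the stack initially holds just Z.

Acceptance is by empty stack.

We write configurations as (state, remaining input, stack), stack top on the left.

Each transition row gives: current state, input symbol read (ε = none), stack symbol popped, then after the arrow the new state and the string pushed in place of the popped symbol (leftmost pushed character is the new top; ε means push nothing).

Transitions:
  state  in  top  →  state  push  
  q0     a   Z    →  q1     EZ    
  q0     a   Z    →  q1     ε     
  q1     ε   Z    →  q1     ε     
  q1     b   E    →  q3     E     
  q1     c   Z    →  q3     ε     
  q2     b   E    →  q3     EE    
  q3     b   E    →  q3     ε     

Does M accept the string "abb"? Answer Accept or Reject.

No computation consumes all input and empties the stack.

Reject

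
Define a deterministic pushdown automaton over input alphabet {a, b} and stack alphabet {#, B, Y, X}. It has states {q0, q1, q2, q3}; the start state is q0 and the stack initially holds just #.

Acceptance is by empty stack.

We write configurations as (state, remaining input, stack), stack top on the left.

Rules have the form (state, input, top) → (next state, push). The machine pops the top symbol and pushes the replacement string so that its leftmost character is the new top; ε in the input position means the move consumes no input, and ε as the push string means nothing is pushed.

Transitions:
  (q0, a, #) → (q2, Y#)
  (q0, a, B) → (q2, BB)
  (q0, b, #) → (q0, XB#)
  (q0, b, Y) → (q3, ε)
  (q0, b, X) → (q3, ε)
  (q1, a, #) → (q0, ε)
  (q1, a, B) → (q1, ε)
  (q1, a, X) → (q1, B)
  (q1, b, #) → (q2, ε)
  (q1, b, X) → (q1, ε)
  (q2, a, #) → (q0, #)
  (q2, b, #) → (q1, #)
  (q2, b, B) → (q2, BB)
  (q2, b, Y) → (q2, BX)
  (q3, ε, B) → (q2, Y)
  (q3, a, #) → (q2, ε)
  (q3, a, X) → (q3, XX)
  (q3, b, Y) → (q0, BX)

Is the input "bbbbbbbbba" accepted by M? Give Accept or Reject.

Reject

(q0, bbbbbbbbba, #) ⊢ (q0, bbbbbbbba, XB#) ⊢ (q3, bbbbbbba, B#) ⊢ (q2, bbbbbbba, Y#) ⊢ (q2, bbbbbba, BX#) ⊢ (q2, bbbbba, BBX#) ⊢ (q2, bbbba, BBBX#) ⊢ (q2, bbba, BBBBX#) ⊢ (q2, bba, BBBBBX#) ⊢ (q2, ba, BBBBBBX#) ⊢ (q2, a, BBBBBBBX#)
No transition applies at (q2, a, BBBBBBBX#); input not fully consumed.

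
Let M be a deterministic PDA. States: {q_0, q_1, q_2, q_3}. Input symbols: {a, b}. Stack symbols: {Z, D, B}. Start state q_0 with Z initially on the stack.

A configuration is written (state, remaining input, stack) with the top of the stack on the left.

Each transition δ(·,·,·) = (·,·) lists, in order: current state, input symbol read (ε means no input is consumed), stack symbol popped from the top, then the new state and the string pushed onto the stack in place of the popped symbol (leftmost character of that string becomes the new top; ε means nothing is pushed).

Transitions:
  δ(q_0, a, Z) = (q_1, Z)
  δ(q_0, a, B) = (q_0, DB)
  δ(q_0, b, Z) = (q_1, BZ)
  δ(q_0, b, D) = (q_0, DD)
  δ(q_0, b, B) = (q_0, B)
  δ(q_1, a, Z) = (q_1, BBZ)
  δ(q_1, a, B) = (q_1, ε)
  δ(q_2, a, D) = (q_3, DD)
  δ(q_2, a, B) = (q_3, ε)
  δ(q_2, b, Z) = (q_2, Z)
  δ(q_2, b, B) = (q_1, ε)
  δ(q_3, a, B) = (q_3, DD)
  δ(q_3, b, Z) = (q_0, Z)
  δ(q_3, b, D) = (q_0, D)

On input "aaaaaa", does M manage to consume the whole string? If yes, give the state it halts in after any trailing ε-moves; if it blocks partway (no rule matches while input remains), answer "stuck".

(q_0, aaaaaa, Z)
  read a, top Z: go to q_1, push Z → (q_1, aaaaa, Z)
  read a, top Z: go to q_1, push BBZ → (q_1, aaaa, BBZ)
  read a, top B: go to q_1, push ε → (q_1, aaa, BZ)
  read a, top B: go to q_1, push ε → (q_1, aa, Z)
  read a, top Z: go to q_1, push BBZ → (q_1, a, BBZ)
  read a, top B: go to q_1, push ε → (q_1, ε, BZ)
All input consumed; M is in state q_1.

q_1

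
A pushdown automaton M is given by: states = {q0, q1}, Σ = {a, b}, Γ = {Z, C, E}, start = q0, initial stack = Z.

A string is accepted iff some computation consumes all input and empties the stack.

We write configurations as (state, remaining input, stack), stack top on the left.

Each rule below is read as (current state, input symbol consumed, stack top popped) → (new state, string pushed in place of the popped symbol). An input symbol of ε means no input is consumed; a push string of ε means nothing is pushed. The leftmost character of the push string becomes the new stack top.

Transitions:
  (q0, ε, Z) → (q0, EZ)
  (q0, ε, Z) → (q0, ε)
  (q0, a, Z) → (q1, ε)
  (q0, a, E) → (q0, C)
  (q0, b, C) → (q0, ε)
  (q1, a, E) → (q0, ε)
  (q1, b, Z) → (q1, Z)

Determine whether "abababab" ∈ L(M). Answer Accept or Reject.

Accept

One accepting computation: (q0, abababab, Z) ⊢ (q0, abababab, EZ) ⊢ (q0, bababab, CZ) ⊢ (q0, ababab, Z) ⊢ (q0, ababab, EZ) ⊢ (q0, babab, CZ) ⊢ (q0, abab, Z) ⊢ (q0, abab, EZ) ⊢ (q0, bab, CZ) ⊢ (q0, ab, Z) ⊢ (q0, ab, EZ) ⊢ (q0, b, CZ) ⊢ (q0, ε, Z) ⊢ (q0, ε, ε)
All input consumed and the stack is empty.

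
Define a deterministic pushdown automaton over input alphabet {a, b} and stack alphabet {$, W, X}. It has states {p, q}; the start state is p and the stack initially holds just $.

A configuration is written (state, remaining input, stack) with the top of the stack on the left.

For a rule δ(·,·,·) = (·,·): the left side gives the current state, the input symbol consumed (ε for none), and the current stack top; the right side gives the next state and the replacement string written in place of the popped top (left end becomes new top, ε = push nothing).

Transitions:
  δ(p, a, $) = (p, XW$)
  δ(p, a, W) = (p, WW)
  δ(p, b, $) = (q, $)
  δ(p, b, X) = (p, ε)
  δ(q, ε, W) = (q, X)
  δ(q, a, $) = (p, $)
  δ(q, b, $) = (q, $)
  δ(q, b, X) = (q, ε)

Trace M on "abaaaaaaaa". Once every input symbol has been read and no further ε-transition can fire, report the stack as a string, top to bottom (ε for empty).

(p, abaaaaaaaa, $) ⊢ (p, baaaaaaaa, XW$) ⊢ (p, aaaaaaaa, W$) ⊢ (p, aaaaaaa, WW$) ⊢ (p, aaaaaa, WWW$) ⊢ (p, aaaaa, WWWW$) ⊢ (p, aaaa, WWWWW$) ⊢ (p, aaa, WWWWWW$) ⊢ (p, aa, WWWWWWW$) ⊢ (p, a, WWWWWWWW$) ⊢ (p, ε, WWWWWWWWW$)
All input consumed in state p with stack WWWWWWWWW$.

WWWWWWWWW$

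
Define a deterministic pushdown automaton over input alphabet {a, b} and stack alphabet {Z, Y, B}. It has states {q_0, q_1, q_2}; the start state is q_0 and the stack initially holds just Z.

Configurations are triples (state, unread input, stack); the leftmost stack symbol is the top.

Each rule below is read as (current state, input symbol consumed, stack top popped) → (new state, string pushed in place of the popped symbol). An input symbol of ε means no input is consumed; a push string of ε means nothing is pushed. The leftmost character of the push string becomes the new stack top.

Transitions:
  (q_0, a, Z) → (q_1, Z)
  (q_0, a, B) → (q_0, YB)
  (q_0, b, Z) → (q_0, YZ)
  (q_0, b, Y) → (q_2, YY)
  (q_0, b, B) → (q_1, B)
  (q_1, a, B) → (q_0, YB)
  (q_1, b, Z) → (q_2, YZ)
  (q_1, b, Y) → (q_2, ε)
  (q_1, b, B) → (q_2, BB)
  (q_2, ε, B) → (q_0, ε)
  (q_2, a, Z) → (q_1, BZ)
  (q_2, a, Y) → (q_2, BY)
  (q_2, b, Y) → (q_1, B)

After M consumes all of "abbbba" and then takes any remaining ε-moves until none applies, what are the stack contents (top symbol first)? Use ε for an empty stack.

YBZ

(q_0, abbbba, Z) ⊢ (q_1, bbbba, Z) ⊢ (q_2, bbba, YZ) ⊢ (q_1, bba, BZ) ⊢ (q_2, ba, BBZ) ⊢ (q_0, ba, BZ) ⊢ (q_1, a, BZ) ⊢ (q_0, ε, YBZ)
All input consumed in state q_0 with stack YBZ.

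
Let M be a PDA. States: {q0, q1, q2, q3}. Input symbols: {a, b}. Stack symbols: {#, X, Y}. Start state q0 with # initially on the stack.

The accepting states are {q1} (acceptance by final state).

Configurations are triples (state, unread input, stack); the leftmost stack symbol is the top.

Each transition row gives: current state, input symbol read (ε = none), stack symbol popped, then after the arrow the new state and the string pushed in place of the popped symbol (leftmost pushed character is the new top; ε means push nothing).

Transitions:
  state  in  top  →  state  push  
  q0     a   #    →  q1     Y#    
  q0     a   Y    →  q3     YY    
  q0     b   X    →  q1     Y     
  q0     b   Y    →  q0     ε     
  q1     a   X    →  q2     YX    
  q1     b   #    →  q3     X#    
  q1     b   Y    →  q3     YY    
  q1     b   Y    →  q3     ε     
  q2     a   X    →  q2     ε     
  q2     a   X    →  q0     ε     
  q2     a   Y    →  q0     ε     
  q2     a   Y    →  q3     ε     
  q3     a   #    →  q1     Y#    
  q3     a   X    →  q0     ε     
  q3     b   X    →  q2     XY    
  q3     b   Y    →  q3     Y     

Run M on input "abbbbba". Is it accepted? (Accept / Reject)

Reject

No computation consumes all input and reaches a final state.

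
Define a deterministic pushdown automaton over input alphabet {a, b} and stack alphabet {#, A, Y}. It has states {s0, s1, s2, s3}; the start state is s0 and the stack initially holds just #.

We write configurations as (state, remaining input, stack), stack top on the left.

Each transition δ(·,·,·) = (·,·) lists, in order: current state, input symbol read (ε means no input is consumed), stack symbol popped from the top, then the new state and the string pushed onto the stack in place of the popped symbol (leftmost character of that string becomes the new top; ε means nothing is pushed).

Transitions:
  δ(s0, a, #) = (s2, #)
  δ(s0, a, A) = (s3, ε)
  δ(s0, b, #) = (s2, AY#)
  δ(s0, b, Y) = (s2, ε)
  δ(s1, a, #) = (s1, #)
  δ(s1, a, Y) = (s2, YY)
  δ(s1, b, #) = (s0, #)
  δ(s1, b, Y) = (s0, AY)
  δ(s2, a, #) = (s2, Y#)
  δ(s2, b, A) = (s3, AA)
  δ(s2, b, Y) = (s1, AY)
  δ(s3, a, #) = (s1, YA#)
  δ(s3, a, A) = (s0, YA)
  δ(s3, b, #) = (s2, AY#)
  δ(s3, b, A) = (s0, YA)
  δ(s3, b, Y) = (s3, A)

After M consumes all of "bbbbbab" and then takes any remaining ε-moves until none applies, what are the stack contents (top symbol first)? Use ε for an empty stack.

AAAY#

(s0, bbbbbab, #)
  read b, top #: go to s2, push AY# → (s2, bbbbab, AY#)
  read b, top A: go to s3, push AA → (s3, bbbab, AAY#)
  read b, top A: go to s0, push YA → (s0, bbab, YAAY#)
  read b, top Y: go to s2, push ε → (s2, bab, AAY#)
  read b, top A: go to s3, push AA → (s3, ab, AAAY#)
  read a, top A: go to s0, push YA → (s0, b, YAAAY#)
  read b, top Y: go to s2, push ε → (s2, ε, AAAY#)
All input consumed in state s2 with stack AAAY#.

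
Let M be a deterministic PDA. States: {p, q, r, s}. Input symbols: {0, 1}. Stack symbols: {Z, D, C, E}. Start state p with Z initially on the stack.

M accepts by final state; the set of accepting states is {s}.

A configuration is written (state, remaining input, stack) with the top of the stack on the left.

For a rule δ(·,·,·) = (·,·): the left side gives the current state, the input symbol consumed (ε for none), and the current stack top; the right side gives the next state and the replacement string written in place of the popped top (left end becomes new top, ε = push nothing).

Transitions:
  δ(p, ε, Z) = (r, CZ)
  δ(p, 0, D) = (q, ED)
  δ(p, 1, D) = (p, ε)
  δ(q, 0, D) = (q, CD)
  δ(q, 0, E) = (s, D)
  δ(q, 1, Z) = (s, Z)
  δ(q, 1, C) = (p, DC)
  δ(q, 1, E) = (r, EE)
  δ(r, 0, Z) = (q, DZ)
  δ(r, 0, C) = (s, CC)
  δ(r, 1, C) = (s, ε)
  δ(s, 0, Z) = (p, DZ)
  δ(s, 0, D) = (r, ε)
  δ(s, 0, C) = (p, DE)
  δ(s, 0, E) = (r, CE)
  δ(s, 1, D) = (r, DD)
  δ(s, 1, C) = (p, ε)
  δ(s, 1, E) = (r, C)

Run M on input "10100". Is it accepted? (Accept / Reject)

Reject

(p, 10100, Z) ⊢ (r, 10100, CZ) ⊢ (s, 0100, Z) ⊢ (p, 100, DZ) ⊢ (p, 00, Z) ⊢ (r, 00, CZ) ⊢ (s, 0, CCZ) ⊢ (p, ε, DECZ)
All input consumed; state p ∉ F and no further ε-move applies.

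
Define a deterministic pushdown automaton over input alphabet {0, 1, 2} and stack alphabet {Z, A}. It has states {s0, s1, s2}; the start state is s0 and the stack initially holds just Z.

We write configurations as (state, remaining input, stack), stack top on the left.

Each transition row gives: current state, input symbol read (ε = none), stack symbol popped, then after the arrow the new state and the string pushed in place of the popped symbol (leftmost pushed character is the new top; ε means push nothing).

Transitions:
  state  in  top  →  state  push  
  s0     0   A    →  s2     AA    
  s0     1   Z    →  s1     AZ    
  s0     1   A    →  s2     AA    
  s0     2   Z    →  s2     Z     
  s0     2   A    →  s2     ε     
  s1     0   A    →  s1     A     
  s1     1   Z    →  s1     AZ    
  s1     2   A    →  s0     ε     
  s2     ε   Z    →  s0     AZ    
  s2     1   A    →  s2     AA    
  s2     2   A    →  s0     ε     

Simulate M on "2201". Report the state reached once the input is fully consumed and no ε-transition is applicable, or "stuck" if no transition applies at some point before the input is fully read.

(s0, 2201, Z)
  read 2, top Z: go to s2, push Z → (s2, 201, Z)
  ε-move, top Z: go to s0, push AZ → (s0, 201, AZ)
  read 2, top A: go to s2, push ε → (s2, 01, Z)
  ε-move, top Z: go to s0, push AZ → (s0, 01, AZ)
  read 0, top A: go to s2, push AA → (s2, 1, AAZ)
  read 1, top A: go to s2, push AA → (s2, ε, AAAZ)
All input consumed; M is in state s2.

s2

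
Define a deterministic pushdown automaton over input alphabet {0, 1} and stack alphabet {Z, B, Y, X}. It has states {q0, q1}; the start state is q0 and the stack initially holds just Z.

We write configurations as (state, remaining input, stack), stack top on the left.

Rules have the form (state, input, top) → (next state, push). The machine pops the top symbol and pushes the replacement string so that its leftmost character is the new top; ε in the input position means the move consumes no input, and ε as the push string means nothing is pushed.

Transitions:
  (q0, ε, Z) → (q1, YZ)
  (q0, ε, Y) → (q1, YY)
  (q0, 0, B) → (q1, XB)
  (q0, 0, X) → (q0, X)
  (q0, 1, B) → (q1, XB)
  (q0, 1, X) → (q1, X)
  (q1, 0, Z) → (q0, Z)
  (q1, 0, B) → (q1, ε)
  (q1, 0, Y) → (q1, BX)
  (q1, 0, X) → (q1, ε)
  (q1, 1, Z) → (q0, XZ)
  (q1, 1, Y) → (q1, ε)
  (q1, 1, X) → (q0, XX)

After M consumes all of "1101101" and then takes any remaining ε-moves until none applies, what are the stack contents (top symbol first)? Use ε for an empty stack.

(q0, 1101101, Z) ⊢ (q1, 1101101, YZ) ⊢ (q1, 101101, Z) ⊢ (q0, 01101, XZ) ⊢ (q0, 1101, XZ) ⊢ (q1, 101, XZ) ⊢ (q0, 01, XXZ) ⊢ (q0, 1, XXZ) ⊢ (q1, ε, XXZ)
All input consumed in state q1 with stack XXZ.

XXZ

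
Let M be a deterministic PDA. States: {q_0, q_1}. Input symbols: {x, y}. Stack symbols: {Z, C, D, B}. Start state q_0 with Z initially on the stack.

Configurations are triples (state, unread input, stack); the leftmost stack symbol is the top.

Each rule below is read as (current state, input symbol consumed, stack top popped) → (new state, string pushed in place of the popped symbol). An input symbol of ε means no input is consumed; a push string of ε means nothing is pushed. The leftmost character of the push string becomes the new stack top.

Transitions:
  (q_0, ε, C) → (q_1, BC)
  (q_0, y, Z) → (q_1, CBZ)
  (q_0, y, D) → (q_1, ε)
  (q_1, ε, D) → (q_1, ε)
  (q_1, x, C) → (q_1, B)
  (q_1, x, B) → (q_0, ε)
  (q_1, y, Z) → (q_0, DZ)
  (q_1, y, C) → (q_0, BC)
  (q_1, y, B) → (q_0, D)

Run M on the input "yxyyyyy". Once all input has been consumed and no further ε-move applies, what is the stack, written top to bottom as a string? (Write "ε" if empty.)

DZ

(q_0, yxyyyyy, Z)
  read y, top Z: go to q_1, push CBZ → (q_1, xyyyyy, CBZ)
  read x, top C: go to q_1, push B → (q_1, yyyyy, BBZ)
  read y, top B: go to q_0, push D → (q_0, yyyy, DBZ)
  read y, top D: go to q_1, push ε → (q_1, yyy, BZ)
  read y, top B: go to q_0, push D → (q_0, yy, DZ)
  read y, top D: go to q_1, push ε → (q_1, y, Z)
  read y, top Z: go to q_0, push DZ → (q_0, ε, DZ)
All input consumed in state q_0 with stack DZ.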